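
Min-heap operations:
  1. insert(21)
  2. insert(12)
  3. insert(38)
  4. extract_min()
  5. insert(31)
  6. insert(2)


insert(21) -> [21]
insert(12) -> [12, 21]
insert(38) -> [12, 21, 38]
extract_min()->12, [21, 38]
insert(31) -> [21, 38, 31]
insert(2) -> [2, 21, 31, 38]

Final heap: [2, 21, 31, 38]


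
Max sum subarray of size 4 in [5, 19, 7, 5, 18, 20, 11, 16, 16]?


[0:4]: 36
[1:5]: 49
[2:6]: 50
[3:7]: 54
[4:8]: 65
[5:9]: 63

Max: 65 at [4:8]


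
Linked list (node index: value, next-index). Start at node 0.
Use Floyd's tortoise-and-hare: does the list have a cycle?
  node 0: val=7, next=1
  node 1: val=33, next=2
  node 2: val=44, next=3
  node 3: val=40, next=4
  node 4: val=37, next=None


Floyd's tortoise (slow, +1) and hare (fast, +2):
  init: slow=0, fast=0
  step 1: slow=1, fast=2
  step 2: slow=2, fast=4
  step 3: fast -> None, no cycle

Cycle: no


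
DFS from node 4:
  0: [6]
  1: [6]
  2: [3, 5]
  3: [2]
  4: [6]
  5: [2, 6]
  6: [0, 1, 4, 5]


Visit 4, push [6]
Visit 6, push [5, 1, 0]
Visit 0, push []
Visit 1, push []
Visit 5, push [2]
Visit 2, push [3]
Visit 3, push []

DFS order: [4, 6, 0, 1, 5, 2, 3]


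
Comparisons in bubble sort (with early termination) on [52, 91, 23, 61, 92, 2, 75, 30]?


Algorithm: bubble sort (with early termination)
Input: [52, 91, 23, 61, 92, 2, 75, 30]
Sorted: [2, 23, 30, 52, 61, 75, 91, 92]

27


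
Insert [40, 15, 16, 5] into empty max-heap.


Insert 40: [40]
Insert 15: [40, 15]
Insert 16: [40, 15, 16]
Insert 5: [40, 15, 16, 5]

Final heap: [40, 15, 16, 5]


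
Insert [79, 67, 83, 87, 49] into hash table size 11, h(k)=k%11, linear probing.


Insert 79: h=2 -> slot 2
Insert 67: h=1 -> slot 1
Insert 83: h=6 -> slot 6
Insert 87: h=10 -> slot 10
Insert 49: h=5 -> slot 5

Table: [None, 67, 79, None, None, 49, 83, None, None, None, 87]


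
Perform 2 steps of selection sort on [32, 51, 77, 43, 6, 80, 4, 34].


Initial: [32, 51, 77, 43, 6, 80, 4, 34]
Step 1: min=4 at 6
  Swap: [4, 51, 77, 43, 6, 80, 32, 34]
Step 2: min=6 at 4
  Swap: [4, 6, 77, 43, 51, 80, 32, 34]

After 2 steps: [4, 6, 77, 43, 51, 80, 32, 34]


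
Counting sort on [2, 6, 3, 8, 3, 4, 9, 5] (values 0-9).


Input: [2, 6, 3, 8, 3, 4, 9, 5]
Counts: [0, 0, 1, 2, 1, 1, 1, 0, 1, 1]

Sorted: [2, 3, 3, 4, 5, 6, 8, 9]


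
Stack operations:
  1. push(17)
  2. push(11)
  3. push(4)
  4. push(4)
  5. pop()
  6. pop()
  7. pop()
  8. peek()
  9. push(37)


push(17) -> [17]
push(11) -> [17, 11]
push(4) -> [17, 11, 4]
push(4) -> [17, 11, 4, 4]
pop()->4, [17, 11, 4]
pop()->4, [17, 11]
pop()->11, [17]
peek()->17
push(37) -> [17, 37]

Final stack: [17, 37]


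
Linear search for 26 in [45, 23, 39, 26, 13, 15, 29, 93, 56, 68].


i=0: 45!=26
i=1: 23!=26
i=2: 39!=26
i=3: 26==26 found!

Found at 3, 4 comps


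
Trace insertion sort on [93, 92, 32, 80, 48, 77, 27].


Initial: [93, 92, 32, 80, 48, 77, 27]
Insert 92: [92, 93, 32, 80, 48, 77, 27]
Insert 32: [32, 92, 93, 80, 48, 77, 27]
Insert 80: [32, 80, 92, 93, 48, 77, 27]
Insert 48: [32, 48, 80, 92, 93, 77, 27]
Insert 77: [32, 48, 77, 80, 92, 93, 27]
Insert 27: [27, 32, 48, 77, 80, 92, 93]

Sorted: [27, 32, 48, 77, 80, 92, 93]


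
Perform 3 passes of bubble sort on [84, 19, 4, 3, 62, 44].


Initial: [84, 19, 4, 3, 62, 44]
Pass 1: [19, 4, 3, 62, 44, 84] (5 swaps)
Pass 2: [4, 3, 19, 44, 62, 84] (3 swaps)
Pass 3: [3, 4, 19, 44, 62, 84] (1 swaps)

After 3 passes: [3, 4, 19, 44, 62, 84]


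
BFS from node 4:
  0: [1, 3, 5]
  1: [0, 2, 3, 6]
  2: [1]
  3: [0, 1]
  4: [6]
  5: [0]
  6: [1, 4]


Visit 4, enqueue [6]
Visit 6, enqueue [1]
Visit 1, enqueue [0, 2, 3]
Visit 0, enqueue [5]
Visit 2, enqueue []
Visit 3, enqueue []
Visit 5, enqueue []

BFS order: [4, 6, 1, 0, 2, 3, 5]


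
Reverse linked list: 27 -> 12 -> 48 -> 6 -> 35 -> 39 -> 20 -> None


Step 1: curr=27, set curr.next=prev(None) | reversed so far: 27
Step 2: curr=12, set curr.next=prev(27) | reversed so far: 12 -> 27
Step 3: curr=48, set curr.next=prev(12) | reversed so far: 48 -> 12 -> 27
Step 4: curr=6, set curr.next=prev(48) | reversed so far: 6 -> 48 -> 12 -> 27
Step 5: curr=35, set curr.next=prev(6) | reversed so far: 35 -> 6 -> 48 -> 12 -> 27
Step 6: curr=39, set curr.next=prev(35) | reversed so far: 39 -> 35 -> 6 -> 48 -> 12 -> 27
Step 7: curr=20, set curr.next=prev(39) | reversed so far: 20 -> 39 -> 35 -> 6 -> 48 -> 12 -> 27

20 -> 39 -> 35 -> 6 -> 48 -> 12 -> 27 -> None


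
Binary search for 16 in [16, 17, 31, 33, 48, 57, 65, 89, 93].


Step 1: lo=0, hi=8, mid=4, val=48
Step 2: lo=0, hi=3, mid=1, val=17
Step 3: lo=0, hi=0, mid=0, val=16

Found at index 0


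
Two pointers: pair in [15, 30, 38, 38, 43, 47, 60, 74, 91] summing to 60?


lo=0(15)+hi=8(91)=106
lo=0(15)+hi=7(74)=89
lo=0(15)+hi=6(60)=75
lo=0(15)+hi=5(47)=62
lo=0(15)+hi=4(43)=58
lo=1(30)+hi=4(43)=73
lo=1(30)+hi=3(38)=68
lo=1(30)+hi=2(38)=68

No pair found


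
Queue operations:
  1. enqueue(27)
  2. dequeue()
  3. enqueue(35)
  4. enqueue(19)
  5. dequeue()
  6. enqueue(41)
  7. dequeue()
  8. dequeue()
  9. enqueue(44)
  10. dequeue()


enqueue(27) -> [27]
dequeue()->27, []
enqueue(35) -> [35]
enqueue(19) -> [35, 19]
dequeue()->35, [19]
enqueue(41) -> [19, 41]
dequeue()->19, [41]
dequeue()->41, []
enqueue(44) -> [44]
dequeue()->44, []

Final queue: []


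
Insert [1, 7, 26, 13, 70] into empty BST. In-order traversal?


Insert 1: root
Insert 7: R from 1
Insert 26: R from 1 -> R from 7
Insert 13: R from 1 -> R from 7 -> L from 26
Insert 70: R from 1 -> R from 7 -> R from 26

In-order: [1, 7, 13, 26, 70]


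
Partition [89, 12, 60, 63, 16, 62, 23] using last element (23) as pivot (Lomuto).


Pivot: 23
  12 <= 23: swap -> [12, 89, 60, 63, 16, 62, 23]
  16 <= 23: swap -> [12, 16, 60, 63, 89, 62, 23]
Place pivot at 2: [12, 16, 23, 63, 89, 62, 60]

Partitioned: [12, 16, 23, 63, 89, 62, 60]


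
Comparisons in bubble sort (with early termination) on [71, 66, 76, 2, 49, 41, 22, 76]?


Algorithm: bubble sort (with early termination)
Input: [71, 66, 76, 2, 49, 41, 22, 76]
Sorted: [2, 22, 41, 49, 66, 71, 76, 76]

27


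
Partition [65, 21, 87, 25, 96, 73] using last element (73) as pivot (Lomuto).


Pivot: 73
  65 <= 73: advance i (no swap)
  21 <= 73: advance i (no swap)
  25 <= 73: swap -> [65, 21, 25, 87, 96, 73]
Place pivot at 3: [65, 21, 25, 73, 96, 87]

Partitioned: [65, 21, 25, 73, 96, 87]


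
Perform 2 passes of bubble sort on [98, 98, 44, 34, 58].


Initial: [98, 98, 44, 34, 58]
Pass 1: [98, 44, 34, 58, 98] (3 swaps)
Pass 2: [44, 34, 58, 98, 98] (3 swaps)

After 2 passes: [44, 34, 58, 98, 98]


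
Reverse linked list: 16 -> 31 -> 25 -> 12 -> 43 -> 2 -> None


Step 1: curr=16, set curr.next=prev(None) | reversed so far: 16
Step 2: curr=31, set curr.next=prev(16) | reversed so far: 31 -> 16
Step 3: curr=25, set curr.next=prev(31) | reversed so far: 25 -> 31 -> 16
Step 4: curr=12, set curr.next=prev(25) | reversed so far: 12 -> 25 -> 31 -> 16
Step 5: curr=43, set curr.next=prev(12) | reversed so far: 43 -> 12 -> 25 -> 31 -> 16
Step 6: curr=2, set curr.next=prev(43) | reversed so far: 2 -> 43 -> 12 -> 25 -> 31 -> 16

2 -> 43 -> 12 -> 25 -> 31 -> 16 -> None


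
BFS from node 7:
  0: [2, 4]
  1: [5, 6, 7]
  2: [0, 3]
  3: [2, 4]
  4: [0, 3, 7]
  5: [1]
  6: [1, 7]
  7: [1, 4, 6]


Visit 7, enqueue [1, 4, 6]
Visit 1, enqueue [5]
Visit 4, enqueue [0, 3]
Visit 6, enqueue []
Visit 5, enqueue []
Visit 0, enqueue [2]
Visit 3, enqueue []
Visit 2, enqueue []

BFS order: [7, 1, 4, 6, 5, 0, 3, 2]


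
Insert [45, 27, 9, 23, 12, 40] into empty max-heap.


Insert 45: [45]
Insert 27: [45, 27]
Insert 9: [45, 27, 9]
Insert 23: [45, 27, 9, 23]
Insert 12: [45, 27, 9, 23, 12]
Insert 40: [45, 27, 40, 23, 12, 9]

Final heap: [45, 27, 40, 23, 12, 9]


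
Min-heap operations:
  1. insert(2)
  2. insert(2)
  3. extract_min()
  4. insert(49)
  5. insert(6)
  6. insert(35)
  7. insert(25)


insert(2) -> [2]
insert(2) -> [2, 2]
extract_min()->2, [2]
insert(49) -> [2, 49]
insert(6) -> [2, 49, 6]
insert(35) -> [2, 35, 6, 49]
insert(25) -> [2, 25, 6, 49, 35]

Final heap: [2, 25, 6, 49, 35]


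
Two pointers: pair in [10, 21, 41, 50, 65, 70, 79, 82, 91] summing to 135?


lo=0(10)+hi=8(91)=101
lo=1(21)+hi=8(91)=112
lo=2(41)+hi=8(91)=132
lo=3(50)+hi=8(91)=141
lo=3(50)+hi=7(82)=132
lo=4(65)+hi=7(82)=147
lo=4(65)+hi=6(79)=144
lo=4(65)+hi=5(70)=135

Yes: 65+70=135


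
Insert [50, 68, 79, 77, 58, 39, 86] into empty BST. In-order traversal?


Insert 50: root
Insert 68: R from 50
Insert 79: R from 50 -> R from 68
Insert 77: R from 50 -> R from 68 -> L from 79
Insert 58: R from 50 -> L from 68
Insert 39: L from 50
Insert 86: R from 50 -> R from 68 -> R from 79

In-order: [39, 50, 58, 68, 77, 79, 86]


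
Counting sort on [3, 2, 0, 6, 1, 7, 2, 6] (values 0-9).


Input: [3, 2, 0, 6, 1, 7, 2, 6]
Counts: [1, 1, 2, 1, 0, 0, 2, 1, 0, 0]

Sorted: [0, 1, 2, 2, 3, 6, 6, 7]


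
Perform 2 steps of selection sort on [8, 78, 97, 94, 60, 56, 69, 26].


Initial: [8, 78, 97, 94, 60, 56, 69, 26]
Step 1: min=8 at 0
  Swap: [8, 78, 97, 94, 60, 56, 69, 26]
Step 2: min=26 at 7
  Swap: [8, 26, 97, 94, 60, 56, 69, 78]

After 2 steps: [8, 26, 97, 94, 60, 56, 69, 78]


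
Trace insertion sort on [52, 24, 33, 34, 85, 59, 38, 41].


Initial: [52, 24, 33, 34, 85, 59, 38, 41]
Insert 24: [24, 52, 33, 34, 85, 59, 38, 41]
Insert 33: [24, 33, 52, 34, 85, 59, 38, 41]
Insert 34: [24, 33, 34, 52, 85, 59, 38, 41]
Insert 85: [24, 33, 34, 52, 85, 59, 38, 41]
Insert 59: [24, 33, 34, 52, 59, 85, 38, 41]
Insert 38: [24, 33, 34, 38, 52, 59, 85, 41]
Insert 41: [24, 33, 34, 38, 41, 52, 59, 85]

Sorted: [24, 33, 34, 38, 41, 52, 59, 85]


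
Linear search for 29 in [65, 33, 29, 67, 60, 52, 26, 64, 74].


i=0: 65!=29
i=1: 33!=29
i=2: 29==29 found!

Found at 2, 3 comps


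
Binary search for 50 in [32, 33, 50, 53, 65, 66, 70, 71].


Step 1: lo=0, hi=7, mid=3, val=53
Step 2: lo=0, hi=2, mid=1, val=33
Step 3: lo=2, hi=2, mid=2, val=50

Found at index 2


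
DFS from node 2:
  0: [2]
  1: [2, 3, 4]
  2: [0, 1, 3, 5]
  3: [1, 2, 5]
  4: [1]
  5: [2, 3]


Visit 2, push [5, 3, 1, 0]
Visit 0, push []
Visit 1, push [4, 3]
Visit 3, push [5]
Visit 5, push []
Visit 4, push []

DFS order: [2, 0, 1, 3, 5, 4]


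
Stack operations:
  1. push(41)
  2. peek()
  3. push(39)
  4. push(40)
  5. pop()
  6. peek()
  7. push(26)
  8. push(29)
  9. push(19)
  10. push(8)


push(41) -> [41]
peek()->41
push(39) -> [41, 39]
push(40) -> [41, 39, 40]
pop()->40, [41, 39]
peek()->39
push(26) -> [41, 39, 26]
push(29) -> [41, 39, 26, 29]
push(19) -> [41, 39, 26, 29, 19]
push(8) -> [41, 39, 26, 29, 19, 8]

Final stack: [41, 39, 26, 29, 19, 8]


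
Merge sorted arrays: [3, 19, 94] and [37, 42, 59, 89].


Take 3 from A
Take 19 from A
Take 37 from B
Take 42 from B
Take 59 from B
Take 89 from B

Merged: [3, 19, 37, 42, 59, 89, 94]


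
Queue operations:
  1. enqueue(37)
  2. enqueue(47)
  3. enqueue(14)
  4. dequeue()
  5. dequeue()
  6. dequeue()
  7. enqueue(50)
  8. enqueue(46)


enqueue(37) -> [37]
enqueue(47) -> [37, 47]
enqueue(14) -> [37, 47, 14]
dequeue()->37, [47, 14]
dequeue()->47, [14]
dequeue()->14, []
enqueue(50) -> [50]
enqueue(46) -> [50, 46]

Final queue: [50, 46]


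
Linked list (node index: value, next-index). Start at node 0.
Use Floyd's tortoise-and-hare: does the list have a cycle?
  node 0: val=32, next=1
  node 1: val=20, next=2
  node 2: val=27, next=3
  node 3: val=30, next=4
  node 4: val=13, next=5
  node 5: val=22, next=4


Floyd's tortoise (slow, +1) and hare (fast, +2):
  init: slow=0, fast=0
  step 1: slow=1, fast=2
  step 2: slow=2, fast=4
  step 3: slow=3, fast=4
  step 4: slow=4, fast=4
  slow == fast at node 4: cycle detected

Cycle: yes


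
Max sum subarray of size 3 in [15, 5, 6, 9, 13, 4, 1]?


[0:3]: 26
[1:4]: 20
[2:5]: 28
[3:6]: 26
[4:7]: 18

Max: 28 at [2:5]


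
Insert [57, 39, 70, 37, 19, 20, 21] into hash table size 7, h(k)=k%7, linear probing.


Insert 57: h=1 -> slot 1
Insert 39: h=4 -> slot 4
Insert 70: h=0 -> slot 0
Insert 37: h=2 -> slot 2
Insert 19: h=5 -> slot 5
Insert 20: h=6 -> slot 6
Insert 21: h=0, 3 probes -> slot 3

Table: [70, 57, 37, 21, 39, 19, 20]


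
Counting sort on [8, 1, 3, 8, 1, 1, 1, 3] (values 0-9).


Input: [8, 1, 3, 8, 1, 1, 1, 3]
Counts: [0, 4, 0, 2, 0, 0, 0, 0, 2, 0]

Sorted: [1, 1, 1, 1, 3, 3, 8, 8]


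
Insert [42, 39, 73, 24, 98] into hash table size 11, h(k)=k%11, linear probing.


Insert 42: h=9 -> slot 9
Insert 39: h=6 -> slot 6
Insert 73: h=7 -> slot 7
Insert 24: h=2 -> slot 2
Insert 98: h=10 -> slot 10

Table: [None, None, 24, None, None, None, 39, 73, None, 42, 98]


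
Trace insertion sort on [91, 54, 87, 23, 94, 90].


Initial: [91, 54, 87, 23, 94, 90]
Insert 54: [54, 91, 87, 23, 94, 90]
Insert 87: [54, 87, 91, 23, 94, 90]
Insert 23: [23, 54, 87, 91, 94, 90]
Insert 94: [23, 54, 87, 91, 94, 90]
Insert 90: [23, 54, 87, 90, 91, 94]

Sorted: [23, 54, 87, 90, 91, 94]


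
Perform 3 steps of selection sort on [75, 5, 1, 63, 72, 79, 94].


Initial: [75, 5, 1, 63, 72, 79, 94]
Step 1: min=1 at 2
  Swap: [1, 5, 75, 63, 72, 79, 94]
Step 2: min=5 at 1
  Swap: [1, 5, 75, 63, 72, 79, 94]
Step 3: min=63 at 3
  Swap: [1, 5, 63, 75, 72, 79, 94]

After 3 steps: [1, 5, 63, 75, 72, 79, 94]


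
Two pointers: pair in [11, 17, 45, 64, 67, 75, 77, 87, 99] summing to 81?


lo=0(11)+hi=8(99)=110
lo=0(11)+hi=7(87)=98
lo=0(11)+hi=6(77)=88
lo=0(11)+hi=5(75)=86
lo=0(11)+hi=4(67)=78
lo=1(17)+hi=4(67)=84
lo=1(17)+hi=3(64)=81

Yes: 17+64=81


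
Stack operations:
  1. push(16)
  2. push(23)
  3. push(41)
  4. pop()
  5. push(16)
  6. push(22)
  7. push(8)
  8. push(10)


push(16) -> [16]
push(23) -> [16, 23]
push(41) -> [16, 23, 41]
pop()->41, [16, 23]
push(16) -> [16, 23, 16]
push(22) -> [16, 23, 16, 22]
push(8) -> [16, 23, 16, 22, 8]
push(10) -> [16, 23, 16, 22, 8, 10]

Final stack: [16, 23, 16, 22, 8, 10]


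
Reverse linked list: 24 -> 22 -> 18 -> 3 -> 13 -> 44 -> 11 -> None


Step 1: curr=24, set curr.next=prev(None) | reversed so far: 24
Step 2: curr=22, set curr.next=prev(24) | reversed so far: 22 -> 24
Step 3: curr=18, set curr.next=prev(22) | reversed so far: 18 -> 22 -> 24
Step 4: curr=3, set curr.next=prev(18) | reversed so far: 3 -> 18 -> 22 -> 24
Step 5: curr=13, set curr.next=prev(3) | reversed so far: 13 -> 3 -> 18 -> 22 -> 24
Step 6: curr=44, set curr.next=prev(13) | reversed so far: 44 -> 13 -> 3 -> 18 -> 22 -> 24
Step 7: curr=11, set curr.next=prev(44) | reversed so far: 11 -> 44 -> 13 -> 3 -> 18 -> 22 -> 24

11 -> 44 -> 13 -> 3 -> 18 -> 22 -> 24 -> None


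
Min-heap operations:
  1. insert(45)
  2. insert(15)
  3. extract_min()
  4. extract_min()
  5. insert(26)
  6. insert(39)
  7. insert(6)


insert(45) -> [45]
insert(15) -> [15, 45]
extract_min()->15, [45]
extract_min()->45, []
insert(26) -> [26]
insert(39) -> [26, 39]
insert(6) -> [6, 39, 26]

Final heap: [6, 39, 26]


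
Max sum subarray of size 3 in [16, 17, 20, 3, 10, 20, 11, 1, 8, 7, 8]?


[0:3]: 53
[1:4]: 40
[2:5]: 33
[3:6]: 33
[4:7]: 41
[5:8]: 32
[6:9]: 20
[7:10]: 16
[8:11]: 23

Max: 53 at [0:3]


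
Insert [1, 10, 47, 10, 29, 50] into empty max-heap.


Insert 1: [1]
Insert 10: [10, 1]
Insert 47: [47, 1, 10]
Insert 10: [47, 10, 10, 1]
Insert 29: [47, 29, 10, 1, 10]
Insert 50: [50, 29, 47, 1, 10, 10]

Final heap: [50, 29, 47, 1, 10, 10]


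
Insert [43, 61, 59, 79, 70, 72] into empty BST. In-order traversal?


Insert 43: root
Insert 61: R from 43
Insert 59: R from 43 -> L from 61
Insert 79: R from 43 -> R from 61
Insert 70: R from 43 -> R from 61 -> L from 79
Insert 72: R from 43 -> R from 61 -> L from 79 -> R from 70

In-order: [43, 59, 61, 70, 72, 79]


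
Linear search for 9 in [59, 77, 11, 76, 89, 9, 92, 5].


i=0: 59!=9
i=1: 77!=9
i=2: 11!=9
i=3: 76!=9
i=4: 89!=9
i=5: 9==9 found!

Found at 5, 6 comps


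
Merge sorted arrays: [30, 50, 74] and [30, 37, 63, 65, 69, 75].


Take 30 from A
Take 30 from B
Take 37 from B
Take 50 from A
Take 63 from B
Take 65 from B
Take 69 from B
Take 74 from A

Merged: [30, 30, 37, 50, 63, 65, 69, 74, 75]


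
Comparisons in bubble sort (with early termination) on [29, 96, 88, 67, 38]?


Algorithm: bubble sort (with early termination)
Input: [29, 96, 88, 67, 38]
Sorted: [29, 38, 67, 88, 96]

10


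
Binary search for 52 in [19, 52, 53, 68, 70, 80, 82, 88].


Step 1: lo=0, hi=7, mid=3, val=68
Step 2: lo=0, hi=2, mid=1, val=52

Found at index 1


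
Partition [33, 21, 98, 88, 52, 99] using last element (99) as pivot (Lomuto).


Pivot: 99
  33 <= 99: advance i (no swap)
  21 <= 99: advance i (no swap)
  98 <= 99: advance i (no swap)
  88 <= 99: advance i (no swap)
  52 <= 99: advance i (no swap)
Place pivot at 5: [33, 21, 98, 88, 52, 99]

Partitioned: [33, 21, 98, 88, 52, 99]


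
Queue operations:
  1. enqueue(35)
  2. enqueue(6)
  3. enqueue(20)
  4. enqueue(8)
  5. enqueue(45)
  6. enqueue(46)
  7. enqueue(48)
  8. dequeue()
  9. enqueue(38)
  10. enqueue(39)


enqueue(35) -> [35]
enqueue(6) -> [35, 6]
enqueue(20) -> [35, 6, 20]
enqueue(8) -> [35, 6, 20, 8]
enqueue(45) -> [35, 6, 20, 8, 45]
enqueue(46) -> [35, 6, 20, 8, 45, 46]
enqueue(48) -> [35, 6, 20, 8, 45, 46, 48]
dequeue()->35, [6, 20, 8, 45, 46, 48]
enqueue(38) -> [6, 20, 8, 45, 46, 48, 38]
enqueue(39) -> [6, 20, 8, 45, 46, 48, 38, 39]

Final queue: [6, 20, 8, 45, 46, 48, 38, 39]


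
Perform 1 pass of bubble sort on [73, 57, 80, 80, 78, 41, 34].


Initial: [73, 57, 80, 80, 78, 41, 34]
Pass 1: [57, 73, 80, 78, 41, 34, 80] (4 swaps)

After 1 pass: [57, 73, 80, 78, 41, 34, 80]


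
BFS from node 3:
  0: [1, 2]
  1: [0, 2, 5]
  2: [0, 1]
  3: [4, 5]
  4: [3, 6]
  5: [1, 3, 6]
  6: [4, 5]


Visit 3, enqueue [4, 5]
Visit 4, enqueue [6]
Visit 5, enqueue [1]
Visit 6, enqueue []
Visit 1, enqueue [0, 2]
Visit 0, enqueue []
Visit 2, enqueue []

BFS order: [3, 4, 5, 6, 1, 0, 2]


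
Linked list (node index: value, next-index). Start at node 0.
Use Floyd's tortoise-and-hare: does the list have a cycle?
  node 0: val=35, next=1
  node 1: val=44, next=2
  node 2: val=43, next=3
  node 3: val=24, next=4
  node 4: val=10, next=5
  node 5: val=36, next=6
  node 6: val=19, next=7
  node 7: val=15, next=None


Floyd's tortoise (slow, +1) and hare (fast, +2):
  init: slow=0, fast=0
  step 1: slow=1, fast=2
  step 2: slow=2, fast=4
  step 3: slow=3, fast=6
  step 4: fast 6->7->None, no cycle

Cycle: no


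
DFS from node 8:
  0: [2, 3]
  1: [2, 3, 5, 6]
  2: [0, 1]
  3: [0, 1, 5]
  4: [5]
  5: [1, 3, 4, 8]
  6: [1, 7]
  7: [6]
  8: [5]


Visit 8, push [5]
Visit 5, push [4, 3, 1]
Visit 1, push [6, 3, 2]
Visit 2, push [0]
Visit 0, push [3]
Visit 3, push []
Visit 6, push [7]
Visit 7, push []
Visit 4, push []

DFS order: [8, 5, 1, 2, 0, 3, 6, 7, 4]


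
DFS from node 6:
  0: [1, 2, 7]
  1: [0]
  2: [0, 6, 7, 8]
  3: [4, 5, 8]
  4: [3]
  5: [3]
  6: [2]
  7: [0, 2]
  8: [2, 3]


Visit 6, push [2]
Visit 2, push [8, 7, 0]
Visit 0, push [7, 1]
Visit 1, push []
Visit 7, push []
Visit 8, push [3]
Visit 3, push [5, 4]
Visit 4, push []
Visit 5, push []

DFS order: [6, 2, 0, 1, 7, 8, 3, 4, 5]


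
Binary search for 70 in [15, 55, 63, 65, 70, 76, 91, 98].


Step 1: lo=0, hi=7, mid=3, val=65
Step 2: lo=4, hi=7, mid=5, val=76
Step 3: lo=4, hi=4, mid=4, val=70

Found at index 4


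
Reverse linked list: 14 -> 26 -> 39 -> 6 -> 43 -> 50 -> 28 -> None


Step 1: curr=14, set curr.next=prev(None) | reversed so far: 14
Step 2: curr=26, set curr.next=prev(14) | reversed so far: 26 -> 14
Step 3: curr=39, set curr.next=prev(26) | reversed so far: 39 -> 26 -> 14
Step 4: curr=6, set curr.next=prev(39) | reversed so far: 6 -> 39 -> 26 -> 14
Step 5: curr=43, set curr.next=prev(6) | reversed so far: 43 -> 6 -> 39 -> 26 -> 14
Step 6: curr=50, set curr.next=prev(43) | reversed so far: 50 -> 43 -> 6 -> 39 -> 26 -> 14
Step 7: curr=28, set curr.next=prev(50) | reversed so far: 28 -> 50 -> 43 -> 6 -> 39 -> 26 -> 14

28 -> 50 -> 43 -> 6 -> 39 -> 26 -> 14 -> None


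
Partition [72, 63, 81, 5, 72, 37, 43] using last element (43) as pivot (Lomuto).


Pivot: 43
  5 <= 43: swap -> [5, 63, 81, 72, 72, 37, 43]
  37 <= 43: swap -> [5, 37, 81, 72, 72, 63, 43]
Place pivot at 2: [5, 37, 43, 72, 72, 63, 81]

Partitioned: [5, 37, 43, 72, 72, 63, 81]


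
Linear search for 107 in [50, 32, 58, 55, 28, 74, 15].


i=0: 50!=107
i=1: 32!=107
i=2: 58!=107
i=3: 55!=107
i=4: 28!=107
i=5: 74!=107
i=6: 15!=107

Not found, 7 comps


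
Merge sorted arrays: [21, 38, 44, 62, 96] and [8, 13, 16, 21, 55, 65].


Take 8 from B
Take 13 from B
Take 16 from B
Take 21 from A
Take 21 from B
Take 38 from A
Take 44 from A
Take 55 from B
Take 62 from A
Take 65 from B

Merged: [8, 13, 16, 21, 21, 38, 44, 55, 62, 65, 96]


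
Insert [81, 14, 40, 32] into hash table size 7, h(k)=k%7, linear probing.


Insert 81: h=4 -> slot 4
Insert 14: h=0 -> slot 0
Insert 40: h=5 -> slot 5
Insert 32: h=4, 2 probes -> slot 6

Table: [14, None, None, None, 81, 40, 32]


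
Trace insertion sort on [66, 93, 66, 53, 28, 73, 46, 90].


Initial: [66, 93, 66, 53, 28, 73, 46, 90]
Insert 93: [66, 93, 66, 53, 28, 73, 46, 90]
Insert 66: [66, 66, 93, 53, 28, 73, 46, 90]
Insert 53: [53, 66, 66, 93, 28, 73, 46, 90]
Insert 28: [28, 53, 66, 66, 93, 73, 46, 90]
Insert 73: [28, 53, 66, 66, 73, 93, 46, 90]
Insert 46: [28, 46, 53, 66, 66, 73, 93, 90]
Insert 90: [28, 46, 53, 66, 66, 73, 90, 93]

Sorted: [28, 46, 53, 66, 66, 73, 90, 93]


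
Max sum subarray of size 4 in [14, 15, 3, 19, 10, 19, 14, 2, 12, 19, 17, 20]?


[0:4]: 51
[1:5]: 47
[2:6]: 51
[3:7]: 62
[4:8]: 45
[5:9]: 47
[6:10]: 47
[7:11]: 50
[8:12]: 68

Max: 68 at [8:12]


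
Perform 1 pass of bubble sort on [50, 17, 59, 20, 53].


Initial: [50, 17, 59, 20, 53]
Pass 1: [17, 50, 20, 53, 59] (3 swaps)

After 1 pass: [17, 50, 20, 53, 59]


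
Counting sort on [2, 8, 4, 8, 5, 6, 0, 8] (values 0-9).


Input: [2, 8, 4, 8, 5, 6, 0, 8]
Counts: [1, 0, 1, 0, 1, 1, 1, 0, 3, 0]

Sorted: [0, 2, 4, 5, 6, 8, 8, 8]


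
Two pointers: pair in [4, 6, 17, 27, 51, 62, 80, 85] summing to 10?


lo=0(4)+hi=7(85)=89
lo=0(4)+hi=6(80)=84
lo=0(4)+hi=5(62)=66
lo=0(4)+hi=4(51)=55
lo=0(4)+hi=3(27)=31
lo=0(4)+hi=2(17)=21
lo=0(4)+hi=1(6)=10

Yes: 4+6=10


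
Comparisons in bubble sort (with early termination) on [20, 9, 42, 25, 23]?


Algorithm: bubble sort (with early termination)
Input: [20, 9, 42, 25, 23]
Sorted: [9, 20, 23, 25, 42]

9


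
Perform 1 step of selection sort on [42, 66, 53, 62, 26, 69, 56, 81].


Initial: [42, 66, 53, 62, 26, 69, 56, 81]
Step 1: min=26 at 4
  Swap: [26, 66, 53, 62, 42, 69, 56, 81]

After 1 step: [26, 66, 53, 62, 42, 69, 56, 81]


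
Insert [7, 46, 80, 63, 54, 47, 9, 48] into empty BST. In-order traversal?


Insert 7: root
Insert 46: R from 7
Insert 80: R from 7 -> R from 46
Insert 63: R from 7 -> R from 46 -> L from 80
Insert 54: R from 7 -> R from 46 -> L from 80 -> L from 63
Insert 47: R from 7 -> R from 46 -> L from 80 -> L from 63 -> L from 54
Insert 9: R from 7 -> L from 46
Insert 48: R from 7 -> R from 46 -> L from 80 -> L from 63 -> L from 54 -> R from 47

In-order: [7, 9, 46, 47, 48, 54, 63, 80]


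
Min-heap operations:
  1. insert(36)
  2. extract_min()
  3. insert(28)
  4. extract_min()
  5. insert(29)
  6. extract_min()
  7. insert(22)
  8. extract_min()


insert(36) -> [36]
extract_min()->36, []
insert(28) -> [28]
extract_min()->28, []
insert(29) -> [29]
extract_min()->29, []
insert(22) -> [22]
extract_min()->22, []

Final heap: []


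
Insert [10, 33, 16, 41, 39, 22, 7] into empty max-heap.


Insert 10: [10]
Insert 33: [33, 10]
Insert 16: [33, 10, 16]
Insert 41: [41, 33, 16, 10]
Insert 39: [41, 39, 16, 10, 33]
Insert 22: [41, 39, 22, 10, 33, 16]
Insert 7: [41, 39, 22, 10, 33, 16, 7]

Final heap: [41, 39, 22, 10, 33, 16, 7]


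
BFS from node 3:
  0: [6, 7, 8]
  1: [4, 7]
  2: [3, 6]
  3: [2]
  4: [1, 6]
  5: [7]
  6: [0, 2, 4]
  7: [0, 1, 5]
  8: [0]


Visit 3, enqueue [2]
Visit 2, enqueue [6]
Visit 6, enqueue [0, 4]
Visit 0, enqueue [7, 8]
Visit 4, enqueue [1]
Visit 7, enqueue [5]
Visit 8, enqueue []
Visit 1, enqueue []
Visit 5, enqueue []

BFS order: [3, 2, 6, 0, 4, 7, 8, 1, 5]


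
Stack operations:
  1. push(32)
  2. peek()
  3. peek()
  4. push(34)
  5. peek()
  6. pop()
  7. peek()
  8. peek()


push(32) -> [32]
peek()->32
peek()->32
push(34) -> [32, 34]
peek()->34
pop()->34, [32]
peek()->32
peek()->32

Final stack: [32]


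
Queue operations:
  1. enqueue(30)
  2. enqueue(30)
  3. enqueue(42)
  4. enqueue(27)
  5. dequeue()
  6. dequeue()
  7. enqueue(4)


enqueue(30) -> [30]
enqueue(30) -> [30, 30]
enqueue(42) -> [30, 30, 42]
enqueue(27) -> [30, 30, 42, 27]
dequeue()->30, [30, 42, 27]
dequeue()->30, [42, 27]
enqueue(4) -> [42, 27, 4]

Final queue: [42, 27, 4]


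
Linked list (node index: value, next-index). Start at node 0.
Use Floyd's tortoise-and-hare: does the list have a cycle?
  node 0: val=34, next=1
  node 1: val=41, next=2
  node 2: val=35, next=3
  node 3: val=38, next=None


Floyd's tortoise (slow, +1) and hare (fast, +2):
  init: slow=0, fast=0
  step 1: slow=1, fast=2
  step 2: fast 2->3->None, no cycle

Cycle: no


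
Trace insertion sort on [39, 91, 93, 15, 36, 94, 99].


Initial: [39, 91, 93, 15, 36, 94, 99]
Insert 91: [39, 91, 93, 15, 36, 94, 99]
Insert 93: [39, 91, 93, 15, 36, 94, 99]
Insert 15: [15, 39, 91, 93, 36, 94, 99]
Insert 36: [15, 36, 39, 91, 93, 94, 99]
Insert 94: [15, 36, 39, 91, 93, 94, 99]
Insert 99: [15, 36, 39, 91, 93, 94, 99]

Sorted: [15, 36, 39, 91, 93, 94, 99]


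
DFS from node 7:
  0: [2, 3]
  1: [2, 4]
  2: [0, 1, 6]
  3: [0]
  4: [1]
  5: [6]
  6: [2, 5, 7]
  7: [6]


Visit 7, push [6]
Visit 6, push [5, 2]
Visit 2, push [1, 0]
Visit 0, push [3]
Visit 3, push []
Visit 1, push [4]
Visit 4, push []
Visit 5, push []

DFS order: [7, 6, 2, 0, 3, 1, 4, 5]


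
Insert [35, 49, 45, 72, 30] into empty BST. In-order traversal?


Insert 35: root
Insert 49: R from 35
Insert 45: R from 35 -> L from 49
Insert 72: R from 35 -> R from 49
Insert 30: L from 35

In-order: [30, 35, 45, 49, 72]


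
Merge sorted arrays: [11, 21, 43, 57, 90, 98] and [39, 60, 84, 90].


Take 11 from A
Take 21 from A
Take 39 from B
Take 43 from A
Take 57 from A
Take 60 from B
Take 84 from B
Take 90 from A
Take 90 from B

Merged: [11, 21, 39, 43, 57, 60, 84, 90, 90, 98]


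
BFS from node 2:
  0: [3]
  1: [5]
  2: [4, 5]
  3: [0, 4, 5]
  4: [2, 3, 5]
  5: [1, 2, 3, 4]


Visit 2, enqueue [4, 5]
Visit 4, enqueue [3]
Visit 5, enqueue [1]
Visit 3, enqueue [0]
Visit 1, enqueue []
Visit 0, enqueue []

BFS order: [2, 4, 5, 3, 1, 0]


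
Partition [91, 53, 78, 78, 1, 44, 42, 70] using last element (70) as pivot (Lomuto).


Pivot: 70
  53 <= 70: swap -> [53, 91, 78, 78, 1, 44, 42, 70]
  1 <= 70: swap -> [53, 1, 78, 78, 91, 44, 42, 70]
  44 <= 70: swap -> [53, 1, 44, 78, 91, 78, 42, 70]
  42 <= 70: swap -> [53, 1, 44, 42, 91, 78, 78, 70]
Place pivot at 4: [53, 1, 44, 42, 70, 78, 78, 91]

Partitioned: [53, 1, 44, 42, 70, 78, 78, 91]


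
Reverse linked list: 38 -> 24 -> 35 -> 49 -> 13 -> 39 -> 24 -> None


Step 1: curr=38, set curr.next=prev(None) | reversed so far: 38
Step 2: curr=24, set curr.next=prev(38) | reversed so far: 24 -> 38
Step 3: curr=35, set curr.next=prev(24) | reversed so far: 35 -> 24 -> 38
Step 4: curr=49, set curr.next=prev(35) | reversed so far: 49 -> 35 -> 24 -> 38
Step 5: curr=13, set curr.next=prev(49) | reversed so far: 13 -> 49 -> 35 -> 24 -> 38
Step 6: curr=39, set curr.next=prev(13) | reversed so far: 39 -> 13 -> 49 -> 35 -> 24 -> 38
Step 7: curr=24, set curr.next=prev(39) | reversed so far: 24 -> 39 -> 13 -> 49 -> 35 -> 24 -> 38

24 -> 39 -> 13 -> 49 -> 35 -> 24 -> 38 -> None


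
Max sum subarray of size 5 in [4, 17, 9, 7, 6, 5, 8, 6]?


[0:5]: 43
[1:6]: 44
[2:7]: 35
[3:8]: 32

Max: 44 at [1:6]


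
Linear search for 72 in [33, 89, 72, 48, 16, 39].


i=0: 33!=72
i=1: 89!=72
i=2: 72==72 found!

Found at 2, 3 comps


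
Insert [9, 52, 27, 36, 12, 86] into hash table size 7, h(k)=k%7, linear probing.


Insert 9: h=2 -> slot 2
Insert 52: h=3 -> slot 3
Insert 27: h=6 -> slot 6
Insert 36: h=1 -> slot 1
Insert 12: h=5 -> slot 5
Insert 86: h=2, 2 probes -> slot 4

Table: [None, 36, 9, 52, 86, 12, 27]


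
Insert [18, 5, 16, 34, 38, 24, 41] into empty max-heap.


Insert 18: [18]
Insert 5: [18, 5]
Insert 16: [18, 5, 16]
Insert 34: [34, 18, 16, 5]
Insert 38: [38, 34, 16, 5, 18]
Insert 24: [38, 34, 24, 5, 18, 16]
Insert 41: [41, 34, 38, 5, 18, 16, 24]

Final heap: [41, 34, 38, 5, 18, 16, 24]


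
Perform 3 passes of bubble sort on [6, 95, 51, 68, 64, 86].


Initial: [6, 95, 51, 68, 64, 86]
Pass 1: [6, 51, 68, 64, 86, 95] (4 swaps)
Pass 2: [6, 51, 64, 68, 86, 95] (1 swaps)
Pass 3: [6, 51, 64, 68, 86, 95] (0 swaps)

After 3 passes: [6, 51, 64, 68, 86, 95]


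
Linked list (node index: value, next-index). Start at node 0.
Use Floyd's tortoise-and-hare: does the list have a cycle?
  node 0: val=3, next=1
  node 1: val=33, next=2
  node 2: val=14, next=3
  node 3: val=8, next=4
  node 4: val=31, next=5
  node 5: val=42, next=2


Floyd's tortoise (slow, +1) and hare (fast, +2):
  init: slow=0, fast=0
  step 1: slow=1, fast=2
  step 2: slow=2, fast=4
  step 3: slow=3, fast=2
  step 4: slow=4, fast=4
  slow == fast at node 4: cycle detected

Cycle: yes


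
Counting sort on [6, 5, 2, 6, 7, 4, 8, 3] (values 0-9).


Input: [6, 5, 2, 6, 7, 4, 8, 3]
Counts: [0, 0, 1, 1, 1, 1, 2, 1, 1, 0]

Sorted: [2, 3, 4, 5, 6, 6, 7, 8]


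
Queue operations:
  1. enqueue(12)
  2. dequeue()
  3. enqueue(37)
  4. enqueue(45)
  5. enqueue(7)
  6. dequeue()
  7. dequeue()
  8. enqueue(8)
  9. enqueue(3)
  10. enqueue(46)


enqueue(12) -> [12]
dequeue()->12, []
enqueue(37) -> [37]
enqueue(45) -> [37, 45]
enqueue(7) -> [37, 45, 7]
dequeue()->37, [45, 7]
dequeue()->45, [7]
enqueue(8) -> [7, 8]
enqueue(3) -> [7, 8, 3]
enqueue(46) -> [7, 8, 3, 46]

Final queue: [7, 8, 3, 46]


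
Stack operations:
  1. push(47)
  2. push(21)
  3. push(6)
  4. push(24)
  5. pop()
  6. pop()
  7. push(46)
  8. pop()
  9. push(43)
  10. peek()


push(47) -> [47]
push(21) -> [47, 21]
push(6) -> [47, 21, 6]
push(24) -> [47, 21, 6, 24]
pop()->24, [47, 21, 6]
pop()->6, [47, 21]
push(46) -> [47, 21, 46]
pop()->46, [47, 21]
push(43) -> [47, 21, 43]
peek()->43

Final stack: [47, 21, 43]


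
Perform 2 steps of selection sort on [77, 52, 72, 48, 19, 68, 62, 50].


Initial: [77, 52, 72, 48, 19, 68, 62, 50]
Step 1: min=19 at 4
  Swap: [19, 52, 72, 48, 77, 68, 62, 50]
Step 2: min=48 at 3
  Swap: [19, 48, 72, 52, 77, 68, 62, 50]

After 2 steps: [19, 48, 72, 52, 77, 68, 62, 50]


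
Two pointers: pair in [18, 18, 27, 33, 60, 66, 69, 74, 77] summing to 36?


lo=0(18)+hi=8(77)=95
lo=0(18)+hi=7(74)=92
lo=0(18)+hi=6(69)=87
lo=0(18)+hi=5(66)=84
lo=0(18)+hi=4(60)=78
lo=0(18)+hi=3(33)=51
lo=0(18)+hi=2(27)=45
lo=0(18)+hi=1(18)=36

Yes: 18+18=36


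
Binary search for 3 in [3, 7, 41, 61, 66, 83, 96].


Step 1: lo=0, hi=6, mid=3, val=61
Step 2: lo=0, hi=2, mid=1, val=7
Step 3: lo=0, hi=0, mid=0, val=3

Found at index 0


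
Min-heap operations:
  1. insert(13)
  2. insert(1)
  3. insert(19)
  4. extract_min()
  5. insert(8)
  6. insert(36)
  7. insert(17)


insert(13) -> [13]
insert(1) -> [1, 13]
insert(19) -> [1, 13, 19]
extract_min()->1, [13, 19]
insert(8) -> [8, 19, 13]
insert(36) -> [8, 19, 13, 36]
insert(17) -> [8, 17, 13, 36, 19]

Final heap: [8, 17, 13, 36, 19]


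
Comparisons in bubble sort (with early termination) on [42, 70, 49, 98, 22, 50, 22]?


Algorithm: bubble sort (with early termination)
Input: [42, 70, 49, 98, 22, 50, 22]
Sorted: [22, 22, 42, 49, 50, 70, 98]

21


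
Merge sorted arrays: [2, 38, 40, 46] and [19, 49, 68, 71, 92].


Take 2 from A
Take 19 from B
Take 38 from A
Take 40 from A
Take 46 from A

Merged: [2, 19, 38, 40, 46, 49, 68, 71, 92]


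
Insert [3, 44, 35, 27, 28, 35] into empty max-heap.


Insert 3: [3]
Insert 44: [44, 3]
Insert 35: [44, 3, 35]
Insert 27: [44, 27, 35, 3]
Insert 28: [44, 28, 35, 3, 27]
Insert 35: [44, 28, 35, 3, 27, 35]

Final heap: [44, 28, 35, 3, 27, 35]


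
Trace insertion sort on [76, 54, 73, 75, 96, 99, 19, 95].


Initial: [76, 54, 73, 75, 96, 99, 19, 95]
Insert 54: [54, 76, 73, 75, 96, 99, 19, 95]
Insert 73: [54, 73, 76, 75, 96, 99, 19, 95]
Insert 75: [54, 73, 75, 76, 96, 99, 19, 95]
Insert 96: [54, 73, 75, 76, 96, 99, 19, 95]
Insert 99: [54, 73, 75, 76, 96, 99, 19, 95]
Insert 19: [19, 54, 73, 75, 76, 96, 99, 95]
Insert 95: [19, 54, 73, 75, 76, 95, 96, 99]

Sorted: [19, 54, 73, 75, 76, 95, 96, 99]


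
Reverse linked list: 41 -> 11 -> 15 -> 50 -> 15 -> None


Step 1: curr=41, set curr.next=prev(None) | reversed so far: 41
Step 2: curr=11, set curr.next=prev(41) | reversed so far: 11 -> 41
Step 3: curr=15, set curr.next=prev(11) | reversed so far: 15 -> 11 -> 41
Step 4: curr=50, set curr.next=prev(15) | reversed so far: 50 -> 15 -> 11 -> 41
Step 5: curr=15, set curr.next=prev(50) | reversed so far: 15 -> 50 -> 15 -> 11 -> 41

15 -> 50 -> 15 -> 11 -> 41 -> None


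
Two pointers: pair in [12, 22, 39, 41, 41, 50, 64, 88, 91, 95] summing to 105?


lo=0(12)+hi=9(95)=107
lo=0(12)+hi=8(91)=103
lo=1(22)+hi=8(91)=113
lo=1(22)+hi=7(88)=110
lo=1(22)+hi=6(64)=86
lo=2(39)+hi=6(64)=103
lo=3(41)+hi=6(64)=105

Yes: 41+64=105


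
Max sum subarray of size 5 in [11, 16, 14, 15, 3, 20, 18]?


[0:5]: 59
[1:6]: 68
[2:7]: 70

Max: 70 at [2:7]


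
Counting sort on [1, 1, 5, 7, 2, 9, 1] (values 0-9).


Input: [1, 1, 5, 7, 2, 9, 1]
Counts: [0, 3, 1, 0, 0, 1, 0, 1, 0, 1]

Sorted: [1, 1, 1, 2, 5, 7, 9]


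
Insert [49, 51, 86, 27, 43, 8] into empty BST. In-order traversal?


Insert 49: root
Insert 51: R from 49
Insert 86: R from 49 -> R from 51
Insert 27: L from 49
Insert 43: L from 49 -> R from 27
Insert 8: L from 49 -> L from 27

In-order: [8, 27, 43, 49, 51, 86]


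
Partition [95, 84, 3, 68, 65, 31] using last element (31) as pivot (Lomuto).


Pivot: 31
  3 <= 31: swap -> [3, 84, 95, 68, 65, 31]
Place pivot at 1: [3, 31, 95, 68, 65, 84]

Partitioned: [3, 31, 95, 68, 65, 84]


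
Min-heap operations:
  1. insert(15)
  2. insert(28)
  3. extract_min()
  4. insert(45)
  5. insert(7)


insert(15) -> [15]
insert(28) -> [15, 28]
extract_min()->15, [28]
insert(45) -> [28, 45]
insert(7) -> [7, 45, 28]

Final heap: [7, 45, 28]


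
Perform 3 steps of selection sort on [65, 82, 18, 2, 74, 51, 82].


Initial: [65, 82, 18, 2, 74, 51, 82]
Step 1: min=2 at 3
  Swap: [2, 82, 18, 65, 74, 51, 82]
Step 2: min=18 at 2
  Swap: [2, 18, 82, 65, 74, 51, 82]
Step 3: min=51 at 5
  Swap: [2, 18, 51, 65, 74, 82, 82]

After 3 steps: [2, 18, 51, 65, 74, 82, 82]


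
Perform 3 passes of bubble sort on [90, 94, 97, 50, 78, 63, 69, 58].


Initial: [90, 94, 97, 50, 78, 63, 69, 58]
Pass 1: [90, 94, 50, 78, 63, 69, 58, 97] (5 swaps)
Pass 2: [90, 50, 78, 63, 69, 58, 94, 97] (5 swaps)
Pass 3: [50, 78, 63, 69, 58, 90, 94, 97] (5 swaps)

After 3 passes: [50, 78, 63, 69, 58, 90, 94, 97]


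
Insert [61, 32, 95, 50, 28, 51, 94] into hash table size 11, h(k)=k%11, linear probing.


Insert 61: h=6 -> slot 6
Insert 32: h=10 -> slot 10
Insert 95: h=7 -> slot 7
Insert 50: h=6, 2 probes -> slot 8
Insert 28: h=6, 3 probes -> slot 9
Insert 51: h=7, 4 probes -> slot 0
Insert 94: h=6, 6 probes -> slot 1

Table: [51, 94, None, None, None, None, 61, 95, 50, 28, 32]


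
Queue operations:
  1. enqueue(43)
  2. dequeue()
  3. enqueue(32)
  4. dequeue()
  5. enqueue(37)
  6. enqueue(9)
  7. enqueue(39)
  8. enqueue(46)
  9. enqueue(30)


enqueue(43) -> [43]
dequeue()->43, []
enqueue(32) -> [32]
dequeue()->32, []
enqueue(37) -> [37]
enqueue(9) -> [37, 9]
enqueue(39) -> [37, 9, 39]
enqueue(46) -> [37, 9, 39, 46]
enqueue(30) -> [37, 9, 39, 46, 30]

Final queue: [37, 9, 39, 46, 30]


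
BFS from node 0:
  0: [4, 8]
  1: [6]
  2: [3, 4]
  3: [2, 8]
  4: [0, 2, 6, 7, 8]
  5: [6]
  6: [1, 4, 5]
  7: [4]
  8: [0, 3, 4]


Visit 0, enqueue [4, 8]
Visit 4, enqueue [2, 6, 7]
Visit 8, enqueue [3]
Visit 2, enqueue []
Visit 6, enqueue [1, 5]
Visit 7, enqueue []
Visit 3, enqueue []
Visit 1, enqueue []
Visit 5, enqueue []

BFS order: [0, 4, 8, 2, 6, 7, 3, 1, 5]


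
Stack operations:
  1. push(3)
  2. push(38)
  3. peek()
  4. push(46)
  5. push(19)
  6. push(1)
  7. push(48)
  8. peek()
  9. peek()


push(3) -> [3]
push(38) -> [3, 38]
peek()->38
push(46) -> [3, 38, 46]
push(19) -> [3, 38, 46, 19]
push(1) -> [3, 38, 46, 19, 1]
push(48) -> [3, 38, 46, 19, 1, 48]
peek()->48
peek()->48

Final stack: [3, 38, 46, 19, 1, 48]


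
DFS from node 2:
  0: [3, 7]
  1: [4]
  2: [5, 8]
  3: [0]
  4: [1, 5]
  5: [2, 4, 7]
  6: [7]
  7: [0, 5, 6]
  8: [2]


Visit 2, push [8, 5]
Visit 5, push [7, 4]
Visit 4, push [1]
Visit 1, push []
Visit 7, push [6, 0]
Visit 0, push [3]
Visit 3, push []
Visit 6, push []
Visit 8, push []

DFS order: [2, 5, 4, 1, 7, 0, 3, 6, 8]


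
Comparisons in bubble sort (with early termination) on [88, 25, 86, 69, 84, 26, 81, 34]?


Algorithm: bubble sort (with early termination)
Input: [88, 25, 86, 69, 84, 26, 81, 34]
Sorted: [25, 26, 34, 69, 81, 84, 86, 88]

27


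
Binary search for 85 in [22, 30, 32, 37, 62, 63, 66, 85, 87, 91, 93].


Step 1: lo=0, hi=10, mid=5, val=63
Step 2: lo=6, hi=10, mid=8, val=87
Step 3: lo=6, hi=7, mid=6, val=66
Step 4: lo=7, hi=7, mid=7, val=85

Found at index 7


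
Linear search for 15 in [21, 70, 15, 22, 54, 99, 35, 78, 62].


i=0: 21!=15
i=1: 70!=15
i=2: 15==15 found!

Found at 2, 3 comps


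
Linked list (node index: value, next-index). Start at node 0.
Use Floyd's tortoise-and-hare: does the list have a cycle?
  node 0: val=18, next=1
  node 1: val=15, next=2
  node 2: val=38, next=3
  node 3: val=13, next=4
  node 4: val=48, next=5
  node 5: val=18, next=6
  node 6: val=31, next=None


Floyd's tortoise (slow, +1) and hare (fast, +2):
  init: slow=0, fast=0
  step 1: slow=1, fast=2
  step 2: slow=2, fast=4
  step 3: slow=3, fast=6
  step 4: fast -> None, no cycle

Cycle: no


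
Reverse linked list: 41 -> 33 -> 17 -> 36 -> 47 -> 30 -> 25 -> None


Step 1: curr=41, set curr.next=prev(None) | reversed so far: 41
Step 2: curr=33, set curr.next=prev(41) | reversed so far: 33 -> 41
Step 3: curr=17, set curr.next=prev(33) | reversed so far: 17 -> 33 -> 41
Step 4: curr=36, set curr.next=prev(17) | reversed so far: 36 -> 17 -> 33 -> 41
Step 5: curr=47, set curr.next=prev(36) | reversed so far: 47 -> 36 -> 17 -> 33 -> 41
Step 6: curr=30, set curr.next=prev(47) | reversed so far: 30 -> 47 -> 36 -> 17 -> 33 -> 41
Step 7: curr=25, set curr.next=prev(30) | reversed so far: 25 -> 30 -> 47 -> 36 -> 17 -> 33 -> 41

25 -> 30 -> 47 -> 36 -> 17 -> 33 -> 41 -> None


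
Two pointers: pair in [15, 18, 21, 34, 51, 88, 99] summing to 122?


lo=0(15)+hi=6(99)=114
lo=1(18)+hi=6(99)=117
lo=2(21)+hi=6(99)=120
lo=3(34)+hi=6(99)=133
lo=3(34)+hi=5(88)=122

Yes: 34+88=122


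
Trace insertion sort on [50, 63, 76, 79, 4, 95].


Initial: [50, 63, 76, 79, 4, 95]
Insert 63: [50, 63, 76, 79, 4, 95]
Insert 76: [50, 63, 76, 79, 4, 95]
Insert 79: [50, 63, 76, 79, 4, 95]
Insert 4: [4, 50, 63, 76, 79, 95]
Insert 95: [4, 50, 63, 76, 79, 95]

Sorted: [4, 50, 63, 76, 79, 95]


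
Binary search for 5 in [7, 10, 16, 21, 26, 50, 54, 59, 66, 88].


Step 1: lo=0, hi=9, mid=4, val=26
Step 2: lo=0, hi=3, mid=1, val=10
Step 3: lo=0, hi=0, mid=0, val=7

Not found


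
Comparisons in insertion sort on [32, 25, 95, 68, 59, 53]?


Algorithm: insertion sort
Input: [32, 25, 95, 68, 59, 53]
Sorted: [25, 32, 53, 59, 68, 95]

11


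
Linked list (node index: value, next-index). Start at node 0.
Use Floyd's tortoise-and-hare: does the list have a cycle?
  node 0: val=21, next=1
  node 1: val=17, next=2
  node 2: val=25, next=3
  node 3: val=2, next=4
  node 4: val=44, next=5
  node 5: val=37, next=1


Floyd's tortoise (slow, +1) and hare (fast, +2):
  init: slow=0, fast=0
  step 1: slow=1, fast=2
  step 2: slow=2, fast=4
  step 3: slow=3, fast=1
  step 4: slow=4, fast=3
  step 5: slow=5, fast=5
  slow == fast at node 5: cycle detected

Cycle: yes
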